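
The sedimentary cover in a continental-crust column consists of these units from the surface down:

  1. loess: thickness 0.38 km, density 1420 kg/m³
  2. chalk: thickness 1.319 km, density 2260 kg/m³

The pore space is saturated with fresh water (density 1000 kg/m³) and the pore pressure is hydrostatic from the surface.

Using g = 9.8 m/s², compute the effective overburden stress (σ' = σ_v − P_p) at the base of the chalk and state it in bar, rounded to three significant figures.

Overburden (lithostatic) stress σ_v:
loess: 1420 kg/m³ × 9.8 m/s² × 380 m = 5.288×10^6 Pa = 5.288 MPa
chalk: 2260 kg/m³ × 9.8 m/s² × 1319 m = 2.921×10^7 Pa = 29.21 MPa
Total = 5.288 + 29.21 = 34.501 MPa
Pore pressure P_p = 1000 kg/m³ × 9.8 m/s² × 1699 m = 1.665×10^7 Pa = 16.65 MPa
Effective stress σ' = σ_v − P_p = 34.50 − 16.65 = 17.851 MPa = 178.51 bar

179 bar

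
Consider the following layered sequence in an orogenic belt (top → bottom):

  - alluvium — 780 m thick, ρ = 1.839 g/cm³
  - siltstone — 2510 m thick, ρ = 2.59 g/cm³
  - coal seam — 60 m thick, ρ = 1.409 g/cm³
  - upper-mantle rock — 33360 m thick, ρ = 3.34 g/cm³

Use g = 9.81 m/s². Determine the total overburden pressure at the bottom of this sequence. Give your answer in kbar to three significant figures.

alluvium: 1839 kg/m³ × 9.81 m/s² × 780 m = 1.407×10^7 Pa = 0.1407 kbar
siltstone: 2590 kg/m³ × 9.81 m/s² × 2510 m = 6.377×10^7 Pa = 0.6377 kbar
coal seam: 1409 kg/m³ × 9.81 m/s² × 60 m = 8.293×10^5 Pa = 8.293×10^-3 kbar
upper-mantle rock: 3340 kg/m³ × 9.81 m/s² × 33360 m = 1.093×10^9 Pa = 10.93 kbar
Total = 0.1407 + 0.6377 + 8.293×10^-3 + 10.93 = 11.717 kbar

11.7 kbar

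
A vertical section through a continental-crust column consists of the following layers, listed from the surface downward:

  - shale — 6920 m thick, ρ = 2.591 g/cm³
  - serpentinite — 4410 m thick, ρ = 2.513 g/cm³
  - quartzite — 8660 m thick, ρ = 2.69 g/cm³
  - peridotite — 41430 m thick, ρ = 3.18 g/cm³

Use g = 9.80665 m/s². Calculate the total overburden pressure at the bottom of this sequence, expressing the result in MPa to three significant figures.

shale: 2591 kg/m³ × 9.80665 m/s² × 6920 m = 1.758×10^8 Pa = 175.8 MPa
serpentinite: 2513 kg/m³ × 9.80665 m/s² × 4410 m = 1.087×10^8 Pa = 108.7 MPa
quartzite: 2690 kg/m³ × 9.80665 m/s² × 8660 m = 2.284×10^8 Pa = 228.4 MPa
peridotite: 3180 kg/m³ × 9.80665 m/s² × 41430 m = 1.292×10^9 Pa = 1292 MPa
Total = 175.8 + 108.7 + 228.4 + 1292 = 1805.0 MPa

1800 MPa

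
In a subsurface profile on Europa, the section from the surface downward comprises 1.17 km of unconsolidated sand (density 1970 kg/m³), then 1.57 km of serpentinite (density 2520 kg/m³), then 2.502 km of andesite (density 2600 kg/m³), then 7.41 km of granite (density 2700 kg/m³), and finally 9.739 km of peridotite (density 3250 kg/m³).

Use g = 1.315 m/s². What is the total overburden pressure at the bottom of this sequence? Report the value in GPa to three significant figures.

0.0847 GPa

unconsolidated sand: 1970 kg/m³ × 1.315 m/s² × 1170 m = 3.031×10^6 Pa = 3.031×10^-3 GPa
serpentinite: 2520 kg/m³ × 1.315 m/s² × 1570 m = 5.203×10^6 Pa = 5.203×10^-3 GPa
andesite: 2600 kg/m³ × 1.315 m/s² × 2502 m = 8.554×10^6 Pa = 8.554×10^-3 GPa
granite: 2700 kg/m³ × 1.315 m/s² × 7410 m = 2.631×10^7 Pa = 0.02631 GPa
peridotite: 3250 kg/m³ × 1.315 m/s² × 9739 m = 4.162×10^7 Pa = 0.04162 GPa
Total = 3.031×10^-3 + 5.203×10^-3 + 8.554×10^-3 + 0.02631 + 0.04162 = 0.084719 GPa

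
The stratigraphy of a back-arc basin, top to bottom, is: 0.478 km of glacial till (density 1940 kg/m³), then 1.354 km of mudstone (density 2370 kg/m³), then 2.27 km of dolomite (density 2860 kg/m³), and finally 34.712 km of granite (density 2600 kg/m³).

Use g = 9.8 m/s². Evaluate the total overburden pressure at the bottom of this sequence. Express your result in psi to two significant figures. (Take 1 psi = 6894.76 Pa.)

glacial till: 1940 kg/m³ × 9.8 m/s² × 478 m = 9.088×10^6 Pa = 1318 psi
mudstone: 2370 kg/m³ × 9.8 m/s² × 1354 m = 3.145×10^7 Pa = 4561 psi
dolomite: 2860 kg/m³ × 9.8 m/s² × 2270 m = 6.362×10^7 Pa = 9228 psi
granite: 2600 kg/m³ × 9.8 m/s² × 34712 m = 8.845×10^8 Pa = 1.283×10^5 psi
Total = 1318 + 4561 + 9228 + 1.283×10^5 = 1.4339×10^5 psi

140000 psi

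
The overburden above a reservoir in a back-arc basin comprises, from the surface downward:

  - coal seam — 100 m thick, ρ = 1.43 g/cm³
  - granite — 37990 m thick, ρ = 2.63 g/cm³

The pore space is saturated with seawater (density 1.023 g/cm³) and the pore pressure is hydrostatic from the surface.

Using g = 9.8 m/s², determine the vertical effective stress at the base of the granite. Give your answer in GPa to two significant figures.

0.60 GPa

Overburden (lithostatic) stress σ_v:
coal seam: 1430 kg/m³ × 9.8 m/s² × 100 m = 1.401×10^6 Pa = 1.401 MPa
granite: 2630 kg/m³ × 9.8 m/s² × 37990 m = 9.792×10^8 Pa = 979.2 MPa
Total = 1.401 + 979.2 = 980.56 MPa
Pore pressure P_p = 1023 kg/m³ × 9.8 m/s² × 38090 m = 3.819×10^8 Pa = 381.9 MPa
Effective stress σ' = σ_v − P_p = 980.6 − 381.9 = 598.69 MPa = 0.59869 GPa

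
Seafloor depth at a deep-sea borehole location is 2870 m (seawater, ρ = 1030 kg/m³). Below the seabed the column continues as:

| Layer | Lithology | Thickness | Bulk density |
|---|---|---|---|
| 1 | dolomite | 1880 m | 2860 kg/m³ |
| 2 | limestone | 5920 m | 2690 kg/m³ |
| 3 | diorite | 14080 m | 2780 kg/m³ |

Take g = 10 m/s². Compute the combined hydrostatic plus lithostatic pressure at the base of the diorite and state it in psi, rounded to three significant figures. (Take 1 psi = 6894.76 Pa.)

92000 psi

seawater: 1030 kg/m³ × 10 m/s² × 2870 m = 2.956×10^7 Pa = 4287 psi
dolomite: 2860 kg/m³ × 10 m/s² × 1880 m = 5.377×10^7 Pa = 7798 psi
limestone: 2690 kg/m³ × 10 m/s² × 5920 m = 1.592×10^8 Pa = 23097 psi
diorite: 2780 kg/m³ × 10 m/s² × 14080 m = 3.914×10^8 Pa = 56771 psi
Total = 4287 + 7798 + 23097 + 56771 = 91954 psi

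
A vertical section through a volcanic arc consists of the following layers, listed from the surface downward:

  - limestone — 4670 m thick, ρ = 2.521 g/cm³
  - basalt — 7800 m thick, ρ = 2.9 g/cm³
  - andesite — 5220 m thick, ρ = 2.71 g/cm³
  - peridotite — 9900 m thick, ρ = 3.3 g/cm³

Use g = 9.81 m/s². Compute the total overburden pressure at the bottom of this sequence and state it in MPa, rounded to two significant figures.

limestone: 2521 kg/m³ × 9.81 m/s² × 4670 m = 1.155×10^8 Pa = 115.5 MPa
basalt: 2900 kg/m³ × 9.81 m/s² × 7800 m = 2.219×10^8 Pa = 221.9 MPa
andesite: 2710 kg/m³ × 9.81 m/s² × 5220 m = 1.388×10^8 Pa = 138.8 MPa
peridotite: 3300 kg/m³ × 9.81 m/s² × 9900 m = 3.205×10^8 Pa = 320.5 MPa
Total = 115.5 + 221.9 + 138.8 + 320.5 = 796.66 MPa

800 MPa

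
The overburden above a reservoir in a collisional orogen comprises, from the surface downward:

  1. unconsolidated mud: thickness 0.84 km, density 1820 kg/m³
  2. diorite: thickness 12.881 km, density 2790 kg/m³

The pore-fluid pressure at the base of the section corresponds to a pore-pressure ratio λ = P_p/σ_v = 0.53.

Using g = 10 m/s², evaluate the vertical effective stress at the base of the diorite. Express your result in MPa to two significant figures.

Overburden (lithostatic) stress σ_v:
unconsolidated mud: 1820 kg/m³ × 10 m/s² × 840 m = 1.529×10^7 Pa = 15.29 MPa
diorite: 2790 kg/m³ × 10 m/s² × 12881 m = 3.594×10^8 Pa = 359.4 MPa
Total = 15.29 + 359.4 = 374.67 MPa
Pore pressure P_p = λ·σ_v = 0.53 × 374.7 MPa = 198.6 MPa
Effective stress σ' = σ_v − P_p = 374.7 − 198.6 = 176.09 MPa

180 MPa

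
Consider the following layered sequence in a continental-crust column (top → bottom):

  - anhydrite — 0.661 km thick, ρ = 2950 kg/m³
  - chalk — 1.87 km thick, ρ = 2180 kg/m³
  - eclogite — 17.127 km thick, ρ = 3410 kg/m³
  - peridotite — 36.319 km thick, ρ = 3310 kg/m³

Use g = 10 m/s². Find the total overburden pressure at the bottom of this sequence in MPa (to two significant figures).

anhydrite: 2950 kg/m³ × 10 m/s² × 661 m = 1.950×10^7 Pa = 19.50 MPa
chalk: 2180 kg/m³ × 10 m/s² × 1870 m = 4.077×10^7 Pa = 40.77 MPa
eclogite: 3410 kg/m³ × 10 m/s² × 17127 m = 5.840×10^8 Pa = 584.0 MPa
peridotite: 3310 kg/m³ × 10 m/s² × 36319 m = 1.202×10^9 Pa = 1202 MPa
Total = 19.50 + 40.77 + 584.0 + 1202 = 1846.5 MPa

1800 MPa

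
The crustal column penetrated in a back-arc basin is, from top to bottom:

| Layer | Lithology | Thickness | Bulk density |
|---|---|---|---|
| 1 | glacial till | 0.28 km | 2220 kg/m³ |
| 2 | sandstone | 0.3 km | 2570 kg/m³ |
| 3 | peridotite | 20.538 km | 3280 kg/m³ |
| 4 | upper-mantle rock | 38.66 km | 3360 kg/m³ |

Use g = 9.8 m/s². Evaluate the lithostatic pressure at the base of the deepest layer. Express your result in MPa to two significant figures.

glacial till: 2220 kg/m³ × 9.8 m/s² × 280 m = 6.092×10^6 Pa = 6.092 MPa
sandstone: 2570 kg/m³ × 9.8 m/s² × 300 m = 7.556×10^6 Pa = 7.556 MPa
peridotite: 3280 kg/m³ × 9.8 m/s² × 20538 m = 6.602×10^8 Pa = 660.2 MPa
upper-mantle rock: 3360 kg/m³ × 9.8 m/s² × 38660 m = 1.273×10^9 Pa = 1273 MPa
Total = 6.092 + 7.556 + 660.2 + 1273 = 1946.8 MPa

1900 MPa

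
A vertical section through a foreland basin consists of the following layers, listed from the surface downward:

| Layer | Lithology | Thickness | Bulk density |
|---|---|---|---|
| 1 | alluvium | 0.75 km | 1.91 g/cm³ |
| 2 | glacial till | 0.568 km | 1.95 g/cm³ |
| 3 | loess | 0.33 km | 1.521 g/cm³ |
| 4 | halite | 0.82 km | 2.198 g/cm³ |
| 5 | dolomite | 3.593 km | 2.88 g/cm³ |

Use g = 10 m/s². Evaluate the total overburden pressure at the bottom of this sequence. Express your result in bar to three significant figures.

1520 bar

alluvium: 1910 kg/m³ × 10 m/s² × 750 m = 1.433×10^7 Pa = 143.2 bar
glacial till: 1950 kg/m³ × 10 m/s² × 568 m = 1.108×10^7 Pa = 110.8 bar
loess: 1521 kg/m³ × 10 m/s² × 330 m = 5.019×10^6 Pa = 50.19 bar
halite: 2198 kg/m³ × 10 m/s² × 820 m = 1.802×10^7 Pa = 180.2 bar
dolomite: 2880 kg/m³ × 10 m/s² × 3593 m = 1.035×10^8 Pa = 1035 bar
Total = 143.2 + 110.8 + 50.19 + 180.2 + 1035 = 1519.2 bar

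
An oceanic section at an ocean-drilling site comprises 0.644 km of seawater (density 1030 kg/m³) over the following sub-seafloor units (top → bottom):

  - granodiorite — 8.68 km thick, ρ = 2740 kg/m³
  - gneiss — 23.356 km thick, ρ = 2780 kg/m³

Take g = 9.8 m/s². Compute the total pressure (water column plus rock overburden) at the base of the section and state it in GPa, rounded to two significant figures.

seawater: 1030 kg/m³ × 9.8 m/s² × 644 m = 6.501×10^6 Pa = 6.501×10^-3 GPa
granodiorite: 2740 kg/m³ × 9.8 m/s² × 8680 m = 2.331×10^8 Pa = 0.2331 GPa
gneiss: 2780 kg/m³ × 9.8 m/s² × 23356 m = 6.363×10^8 Pa = 0.6363 GPa
Total = 6.501×10^-3 + 0.2331 + 0.6363 = 0.87589 GPa

0.88 GPa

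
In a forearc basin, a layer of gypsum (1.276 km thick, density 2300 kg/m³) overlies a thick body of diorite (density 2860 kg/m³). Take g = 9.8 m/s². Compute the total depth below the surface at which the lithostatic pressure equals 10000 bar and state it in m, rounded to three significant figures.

35900 m

Pressure at base of upper layers: 2300×9.8×1276 = 2.876×10^7 Pa = 287.6 bar
Remaining pressure to be supplied by diorite: 1.000×10^9 − 2.876×10^7 = 9.712×10^8 Pa
Additional depth in diorite = 9.712×10^8 Pa / (2860 kg/m³ × 9.8 m/s²) = 34652 m
Total depth = 1276 m + 34652 m = 35928 m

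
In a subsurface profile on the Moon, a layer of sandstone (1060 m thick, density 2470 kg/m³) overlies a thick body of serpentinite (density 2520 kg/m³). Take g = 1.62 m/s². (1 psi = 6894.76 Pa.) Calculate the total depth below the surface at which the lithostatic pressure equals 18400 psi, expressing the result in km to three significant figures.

31.1 km

Pressure at base of upper layers: 2470×1.62×1060 = 4.241×10^6 Pa = 615.2 psi
Remaining pressure to be supplied by serpentinite: 1.269×10^8 − 4.241×10^6 = 1.226×10^8 Pa
Additional depth in serpentinite = 1.226×10^8 Pa / (2520 kg/m³ × 1.62 m/s²) = 30037 m
Total depth = 1060 m + 30037 m = 31097 m
= 31.097 km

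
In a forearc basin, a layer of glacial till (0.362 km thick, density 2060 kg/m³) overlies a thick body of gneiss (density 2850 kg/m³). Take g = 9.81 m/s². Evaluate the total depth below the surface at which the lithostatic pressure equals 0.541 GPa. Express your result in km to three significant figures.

Pressure at base of upper layers: 2060×9.81×362 = 7.316×10^6 Pa = 7.316×10^-3 GPa
Remaining pressure to be supplied by gneiss: 5.410×10^8 − 7.316×10^6 = 5.337×10^8 Pa
Additional depth in gneiss = 5.337×10^8 Pa / (2850 kg/m³ × 9.81 m/s²) = 19088 m
Total depth = 362 m + 19088 m = 19450 m
= 19.450 km

19.5 km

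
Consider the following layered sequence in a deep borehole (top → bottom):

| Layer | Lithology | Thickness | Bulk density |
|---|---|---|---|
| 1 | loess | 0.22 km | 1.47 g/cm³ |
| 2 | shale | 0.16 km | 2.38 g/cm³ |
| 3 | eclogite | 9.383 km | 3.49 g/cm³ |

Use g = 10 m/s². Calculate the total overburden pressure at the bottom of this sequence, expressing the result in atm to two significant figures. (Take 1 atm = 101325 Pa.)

3300 atm

loess: 1470 kg/m³ × 10 m/s² × 220 m = 3.234×10^6 Pa = 31.92 atm
shale: 2380 kg/m³ × 10 m/s² × 160 m = 3.808×10^6 Pa = 37.58 atm
eclogite: 3490 kg/m³ × 10 m/s² × 9383 m = 3.275×10^8 Pa = 3232 atm
Total = 31.92 + 37.58 + 3232 = 3301.3 atm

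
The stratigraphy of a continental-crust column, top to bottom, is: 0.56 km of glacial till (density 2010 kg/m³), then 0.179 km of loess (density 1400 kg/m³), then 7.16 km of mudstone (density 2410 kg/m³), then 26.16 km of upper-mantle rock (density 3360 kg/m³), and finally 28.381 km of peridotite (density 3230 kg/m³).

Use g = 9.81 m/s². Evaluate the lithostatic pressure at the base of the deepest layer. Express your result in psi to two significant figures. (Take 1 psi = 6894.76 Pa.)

glacial till: 2010 kg/m³ × 9.81 m/s² × 560 m = 1.104×10^7 Pa = 1602 psi
loess: 1400 kg/m³ × 9.81 m/s² × 179 m = 2.458×10^6 Pa = 356.6 psi
mudstone: 2410 kg/m³ × 9.81 m/s² × 7160 m = 1.693×10^8 Pa = 24552 psi
upper-mantle rock: 3360 kg/m³ × 9.81 m/s² × 26160 m = 8.623×10^8 Pa = 1.251×10^5 psi
peridotite: 3230 kg/m³ × 9.81 m/s² × 28381 m = 8.993×10^8 Pa = 1.304×10^5 psi
Total = 1602 + 356.6 + 24552 + 1.251×10^5 + 1.304×10^5 = 2.8200×10^5 psi

280000 psi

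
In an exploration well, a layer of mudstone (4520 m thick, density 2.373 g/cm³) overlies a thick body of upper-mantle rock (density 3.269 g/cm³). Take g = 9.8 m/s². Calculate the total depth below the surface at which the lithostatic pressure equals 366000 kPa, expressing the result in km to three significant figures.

12.7 km

Pressure at base of upper layers: 2373×9.8×4520 = 1.051×10^8 Pa = 1.051×10^5 kPa
Remaining pressure to be supplied by upper-mantle rock: 3.660×10^8 − 1.051×10^8 = 2.609×10^8 Pa
Additional depth in upper-mantle rock = 2.609×10^8 Pa / (3269 kg/m³ × 9.8 m/s²) = 8143.5 m
Total depth = 4520 m + 8143.5 m = 12663 m
= 12.663 km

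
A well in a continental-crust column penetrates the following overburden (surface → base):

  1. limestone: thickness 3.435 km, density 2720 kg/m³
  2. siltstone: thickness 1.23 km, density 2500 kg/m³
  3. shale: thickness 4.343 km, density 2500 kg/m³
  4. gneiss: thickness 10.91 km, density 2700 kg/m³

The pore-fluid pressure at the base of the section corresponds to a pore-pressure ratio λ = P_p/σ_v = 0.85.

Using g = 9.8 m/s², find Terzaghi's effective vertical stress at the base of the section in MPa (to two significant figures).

78 MPa

Overburden (lithostatic) stress σ_v:
limestone: 2720 kg/m³ × 9.8 m/s² × 3435 m = 9.156×10^7 Pa = 91.56 MPa
siltstone: 2500 kg/m³ × 9.8 m/s² × 1230 m = 3.014×10^7 Pa = 30.14 MPa
shale: 2500 kg/m³ × 9.8 m/s² × 4343 m = 1.064×10^8 Pa = 106.4 MPa
gneiss: 2700 kg/m³ × 9.8 m/s² × 10910 m = 2.887×10^8 Pa = 288.7 MPa
Total = 91.56 + 30.14 + 106.4 + 288.7 = 516.78 MPa
Pore pressure P_p = λ·σ_v = 0.85 × 516.8 MPa = 439.3 MPa
Effective stress σ' = σ_v − P_p = 516.8 − 439.3 = 77.517 MPa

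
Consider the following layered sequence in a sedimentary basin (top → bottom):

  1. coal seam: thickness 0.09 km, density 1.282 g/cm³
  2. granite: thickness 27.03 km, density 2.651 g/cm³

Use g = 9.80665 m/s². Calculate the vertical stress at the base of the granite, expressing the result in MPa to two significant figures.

700 MPa

coal seam: 1282 kg/m³ × 9.80665 m/s² × 90 m = 1.131×10^6 Pa = 1.131 MPa
granite: 2651 kg/m³ × 9.80665 m/s² × 27030 m = 7.027×10^8 Pa = 702.7 MPa
Total = 1.131 + 702.7 = 703.84 MPa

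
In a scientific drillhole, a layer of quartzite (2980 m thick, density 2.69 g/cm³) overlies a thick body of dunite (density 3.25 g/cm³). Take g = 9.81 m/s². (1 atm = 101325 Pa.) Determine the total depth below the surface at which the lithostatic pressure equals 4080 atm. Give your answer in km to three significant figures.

13.5 km

Pressure at base of upper layers: 2690×9.81×2980 = 7.864×10^7 Pa = 776.1 atm
Remaining pressure to be supplied by dunite: 4.134×10^8 − 7.864×10^7 = 3.348×10^8 Pa
Additional depth in dunite = 3.348×10^8 Pa / (3250 kg/m³ × 9.81 m/s²) = 10500 m
Total depth = 2980 m + 10500 m = 13480 m
= 13.480 km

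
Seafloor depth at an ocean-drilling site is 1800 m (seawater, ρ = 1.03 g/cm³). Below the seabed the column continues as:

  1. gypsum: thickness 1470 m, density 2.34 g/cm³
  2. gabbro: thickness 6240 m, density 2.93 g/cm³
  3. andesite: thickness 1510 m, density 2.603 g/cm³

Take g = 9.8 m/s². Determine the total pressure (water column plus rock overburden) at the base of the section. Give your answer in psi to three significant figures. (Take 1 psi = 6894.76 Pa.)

39100 psi

seawater: 1030 kg/m³ × 9.8 m/s² × 1800 m = 1.817×10^7 Pa = 2635 psi
gypsum: 2340 kg/m³ × 9.8 m/s² × 1470 m = 3.371×10^7 Pa = 4889 psi
gabbro: 2930 kg/m³ × 9.8 m/s² × 6240 m = 1.792×10^8 Pa = 25987 psi
andesite: 2603 kg/m³ × 9.8 m/s² × 1510 m = 3.852×10^7 Pa = 5587 psi
Total = 2635 + 4889 + 25987 + 5587 = 39098 psi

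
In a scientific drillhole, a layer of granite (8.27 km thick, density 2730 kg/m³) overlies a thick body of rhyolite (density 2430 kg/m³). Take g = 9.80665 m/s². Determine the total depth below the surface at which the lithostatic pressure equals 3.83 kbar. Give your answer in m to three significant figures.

Pressure at base of upper layers: 2730×9.80665×8270 = 2.214×10^8 Pa = 2.214 kbar
Remaining pressure to be supplied by rhyolite: 3.830×10^8 − 2.214×10^8 = 1.616×10^8 Pa
Additional depth in rhyolite = 1.616×10^8 Pa / (2430 kg/m³ × 9.80665 m/s²) = 6781.1 m
Total depth = 8270 m + 6781.1 m = 15051 m

15100 m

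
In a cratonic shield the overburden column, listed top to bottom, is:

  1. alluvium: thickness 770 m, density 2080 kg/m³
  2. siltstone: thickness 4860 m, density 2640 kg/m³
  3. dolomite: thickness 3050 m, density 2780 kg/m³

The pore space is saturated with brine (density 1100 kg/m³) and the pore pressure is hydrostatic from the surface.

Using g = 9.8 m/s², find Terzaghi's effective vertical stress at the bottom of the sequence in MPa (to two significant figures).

130 MPa

Overburden (lithostatic) stress σ_v:
alluvium: 2080 kg/m³ × 9.8 m/s² × 770 m = 1.570×10^7 Pa = 15.70 MPa
siltstone: 2640 kg/m³ × 9.8 m/s² × 4860 m = 1.257×10^8 Pa = 125.7 MPa
dolomite: 2780 kg/m³ × 9.8 m/s² × 3050 m = 8.309×10^7 Pa = 83.09 MPa
Total = 15.70 + 125.7 + 83.09 = 224.53 MPa
Pore pressure P_p = 1100 kg/m³ × 9.8 m/s² × 8680 m = 9.357×10^7 Pa = 93.57 MPa
Effective stress σ' = σ_v − P_p = 224.5 − 93.57 = 130.96 MPa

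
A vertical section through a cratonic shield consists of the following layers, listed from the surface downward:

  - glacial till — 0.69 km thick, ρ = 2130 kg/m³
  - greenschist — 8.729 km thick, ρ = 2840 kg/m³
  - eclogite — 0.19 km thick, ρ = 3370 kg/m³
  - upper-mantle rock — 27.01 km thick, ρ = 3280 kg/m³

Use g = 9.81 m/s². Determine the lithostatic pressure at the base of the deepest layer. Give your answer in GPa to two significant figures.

1.1 GPa

glacial till: 2130 kg/m³ × 9.81 m/s² × 690 m = 1.442×10^7 Pa = 0.01442 GPa
greenschist: 2840 kg/m³ × 9.81 m/s² × 8729 m = 2.432×10^8 Pa = 0.2432 GPa
eclogite: 3370 kg/m³ × 9.81 m/s² × 190 m = 6.281×10^6 Pa = 6.281×10^-3 GPa
upper-mantle rock: 3280 kg/m³ × 9.81 m/s² × 27010 m = 8.691×10^8 Pa = 0.8691 GPa
Total = 0.01442 + 0.2432 + 6.281×10^-3 + 0.8691 = 1.1330 GPa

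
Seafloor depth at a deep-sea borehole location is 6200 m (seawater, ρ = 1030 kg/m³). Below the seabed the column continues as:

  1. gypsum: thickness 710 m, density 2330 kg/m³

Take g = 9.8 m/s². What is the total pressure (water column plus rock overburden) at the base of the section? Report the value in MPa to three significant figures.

seawater: 1030 kg/m³ × 9.8 m/s² × 6200 m = 6.258×10^7 Pa = 62.58 MPa
gypsum: 2330 kg/m³ × 9.8 m/s² × 710 m = 1.621×10^7 Pa = 16.21 MPa
Total = 62.58 + 16.21 = 78.795 MPa

78.8 MPa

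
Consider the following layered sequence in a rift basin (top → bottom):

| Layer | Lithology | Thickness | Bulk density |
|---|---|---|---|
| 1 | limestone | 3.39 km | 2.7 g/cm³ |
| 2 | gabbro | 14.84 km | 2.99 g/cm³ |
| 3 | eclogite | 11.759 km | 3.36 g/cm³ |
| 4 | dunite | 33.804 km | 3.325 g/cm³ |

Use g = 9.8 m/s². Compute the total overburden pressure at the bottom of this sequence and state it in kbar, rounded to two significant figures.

limestone: 2700 kg/m³ × 9.8 m/s² × 3390 m = 8.970×10^7 Pa = 0.8970 kbar
gabbro: 2990 kg/m³ × 9.8 m/s² × 14840 m = 4.348×10^8 Pa = 4.348 kbar
eclogite: 3360 kg/m³ × 9.8 m/s² × 11759 m = 3.872×10^8 Pa = 3.872 kbar
dunite: 3325 kg/m³ × 9.8 m/s² × 33804 m = 1.102×10^9 Pa = 11.02 kbar
Total = 0.8970 + 4.348 + 3.872 + 11.02 = 20.132 kbar

20 kbar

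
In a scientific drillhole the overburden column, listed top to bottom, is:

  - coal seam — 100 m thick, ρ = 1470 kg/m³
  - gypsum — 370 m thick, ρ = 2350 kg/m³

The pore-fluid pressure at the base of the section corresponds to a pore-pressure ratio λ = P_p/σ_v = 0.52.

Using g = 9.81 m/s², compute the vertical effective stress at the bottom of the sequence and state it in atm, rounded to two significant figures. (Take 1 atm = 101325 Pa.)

Overburden (lithostatic) stress σ_v:
coal seam: 1470 kg/m³ × 9.81 m/s² × 100 m = 1.442×10^6 Pa = 1.442 MPa
gypsum: 2350 kg/m³ × 9.81 m/s² × 370 m = 8.530×10^6 Pa = 8.530 MPa
Total = 1.442 + 8.530 = 9.9719 MPa
Pore pressure P_p = λ·σ_v = 0.52 × 9.972 MPa = 5.185 MPa
Effective stress σ' = σ_v − P_p = 9.972 − 5.185 = 4.7865 MPa = 47.239 atm

47 atm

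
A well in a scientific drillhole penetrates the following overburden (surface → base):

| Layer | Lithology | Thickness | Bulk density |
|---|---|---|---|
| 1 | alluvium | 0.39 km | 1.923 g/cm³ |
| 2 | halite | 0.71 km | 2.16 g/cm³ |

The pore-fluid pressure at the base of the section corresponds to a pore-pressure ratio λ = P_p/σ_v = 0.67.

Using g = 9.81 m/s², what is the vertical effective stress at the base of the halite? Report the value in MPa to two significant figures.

7.4 MPa

Overburden (lithostatic) stress σ_v:
alluvium: 1923 kg/m³ × 9.81 m/s² × 390 m = 7.357×10^6 Pa = 7.357 MPa
halite: 2160 kg/m³ × 9.81 m/s² × 710 m = 1.504×10^7 Pa = 15.04 MPa
Total = 7.357 + 15.04 = 22.402 MPa
Pore pressure P_p = λ·σ_v = 0.67 × 22.40 MPa = 15.01 MPa
Effective stress σ' = σ_v − P_p = 22.40 − 15.01 = 7.3926 MPa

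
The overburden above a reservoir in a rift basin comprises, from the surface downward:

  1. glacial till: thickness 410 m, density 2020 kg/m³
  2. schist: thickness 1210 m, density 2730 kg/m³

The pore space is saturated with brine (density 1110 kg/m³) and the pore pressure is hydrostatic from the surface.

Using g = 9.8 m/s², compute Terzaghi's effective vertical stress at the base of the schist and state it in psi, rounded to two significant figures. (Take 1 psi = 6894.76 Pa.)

Overburden (lithostatic) stress σ_v:
glacial till: 2020 kg/m³ × 9.8 m/s² × 410 m = 8.116×10^6 Pa = 8.116 MPa
schist: 2730 kg/m³ × 9.8 m/s² × 1210 m = 3.237×10^7 Pa = 32.37 MPa
Total = 8.116 + 32.37 = 40.489 MPa
Pore pressure P_p = 1110 kg/m³ × 9.8 m/s² × 1620 m = 1.762×10^7 Pa = 17.62 MPa
Effective stress σ' = σ_v − P_p = 40.49 − 17.62 = 22.866 MPa = 3316.5 psi

3300 psi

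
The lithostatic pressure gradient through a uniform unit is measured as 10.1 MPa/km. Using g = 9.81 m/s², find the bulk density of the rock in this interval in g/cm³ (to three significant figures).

ρ = (dP/dz)/g = 10.1 MPa/km / 9.81 m/s² = 10100 Pa/m / 9.81 m/s² = 1029.6 kg/m³
= 1.030 g/cm³

1.03 g/cm³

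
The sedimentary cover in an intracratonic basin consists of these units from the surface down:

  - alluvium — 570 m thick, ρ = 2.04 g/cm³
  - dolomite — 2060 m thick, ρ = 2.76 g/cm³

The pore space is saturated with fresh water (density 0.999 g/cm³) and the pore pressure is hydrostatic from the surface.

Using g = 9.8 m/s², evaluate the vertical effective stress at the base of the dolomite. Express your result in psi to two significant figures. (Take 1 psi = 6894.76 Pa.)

6000 psi

Overburden (lithostatic) stress σ_v:
alluvium: 2040 kg/m³ × 9.8 m/s² × 570 m = 1.140×10^7 Pa = 11.40 MPa
dolomite: 2760 kg/m³ × 9.8 m/s² × 2060 m = 5.572×10^7 Pa = 55.72 MPa
Total = 11.40 + 55.72 = 67.114 MPa
Pore pressure P_p = 999 kg/m³ × 9.8 m/s² × 2630 m = 2.575×10^7 Pa = 25.75 MPa
Effective stress σ' = σ_v − P_p = 67.11 − 25.75 = 41.366 MPa = 5999.6 psi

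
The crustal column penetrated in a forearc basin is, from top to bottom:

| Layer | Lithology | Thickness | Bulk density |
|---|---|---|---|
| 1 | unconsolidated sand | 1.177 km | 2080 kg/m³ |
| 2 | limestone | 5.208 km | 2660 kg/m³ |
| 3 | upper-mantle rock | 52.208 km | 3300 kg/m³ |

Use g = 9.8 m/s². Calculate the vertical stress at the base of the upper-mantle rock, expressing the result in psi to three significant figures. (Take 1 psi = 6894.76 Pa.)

unconsolidated sand: 2080 kg/m³ × 9.8 m/s² × 1177 m = 2.399×10^7 Pa = 3480 psi
limestone: 2660 kg/m³ × 9.8 m/s² × 5208 m = 1.358×10^8 Pa = 19691 psi
upper-mantle rock: 3300 kg/m³ × 9.8 m/s² × 52208 m = 1.688×10^9 Pa = 2.449×10^5 psi
Total = 3480 + 19691 + 2.449×10^5 = 2.6805×10^5 psi

268000 psi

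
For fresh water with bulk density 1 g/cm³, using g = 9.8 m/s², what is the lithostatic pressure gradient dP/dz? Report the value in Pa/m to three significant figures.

dP/dz = ρg = 1000 kg/m³ × 9.8 m/s² = 9800.0 Pa/m

9800 Pa/m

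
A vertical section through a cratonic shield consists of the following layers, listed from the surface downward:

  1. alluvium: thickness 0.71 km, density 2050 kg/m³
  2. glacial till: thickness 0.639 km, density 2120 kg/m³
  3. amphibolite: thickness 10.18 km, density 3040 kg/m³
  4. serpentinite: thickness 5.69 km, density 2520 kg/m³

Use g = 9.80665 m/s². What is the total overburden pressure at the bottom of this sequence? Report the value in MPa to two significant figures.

alluvium: 2050 kg/m³ × 9.80665 m/s² × 710 m = 1.427×10^7 Pa = 14.27 MPa
glacial till: 2120 kg/m³ × 9.80665 m/s² × 639 m = 1.328×10^7 Pa = 13.28 MPa
amphibolite: 3040 kg/m³ × 9.80665 m/s² × 10180 m = 3.035×10^8 Pa = 303.5 MPa
serpentinite: 2520 kg/m³ × 9.80665 m/s² × 5690 m = 1.406×10^8 Pa = 140.6 MPa
Total = 14.27 + 13.28 + 303.5 + 140.6 = 471.66 MPa

470 MPa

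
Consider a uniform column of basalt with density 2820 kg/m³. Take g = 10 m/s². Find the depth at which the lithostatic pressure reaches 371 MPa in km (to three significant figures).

h = P/(ρg) = 371 MPa / (2820 kg/m³ × 10 m/s²) = 3.710×10^8 Pa / 28200 Pa/m = 13156 m
= 13.156 km

13.2 km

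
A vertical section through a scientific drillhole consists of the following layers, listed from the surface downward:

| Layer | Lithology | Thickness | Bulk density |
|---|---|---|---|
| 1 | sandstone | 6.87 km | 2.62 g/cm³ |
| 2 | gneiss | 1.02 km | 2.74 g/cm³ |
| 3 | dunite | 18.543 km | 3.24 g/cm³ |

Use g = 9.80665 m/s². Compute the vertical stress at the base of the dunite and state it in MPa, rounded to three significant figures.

793 MPa

sandstone: 2620 kg/m³ × 9.80665 m/s² × 6870 m = 1.765×10^8 Pa = 176.5 MPa
gneiss: 2740 kg/m³ × 9.80665 m/s² × 1020 m = 2.741×10^7 Pa = 27.41 MPa
dunite: 3240 kg/m³ × 9.80665 m/s² × 18543 m = 5.892×10^8 Pa = 589.2 MPa
Total = 176.5 + 27.41 + 589.2 = 793.10 MPa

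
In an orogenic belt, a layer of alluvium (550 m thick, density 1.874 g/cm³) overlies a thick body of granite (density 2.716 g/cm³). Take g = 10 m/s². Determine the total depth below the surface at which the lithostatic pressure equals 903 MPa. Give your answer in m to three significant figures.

Pressure at base of upper layers: 1874×10×550 = 1.031×10^7 Pa = 10.31 MPa
Remaining pressure to be supplied by granite: 9.030×10^8 − 1.031×10^7 = 8.927×10^8 Pa
Additional depth in granite = 8.927×10^8 Pa / (2716 kg/m³ × 10 m/s²) = 32868 m
Total depth = 550 m + 32868 m = 33418 m

33400 m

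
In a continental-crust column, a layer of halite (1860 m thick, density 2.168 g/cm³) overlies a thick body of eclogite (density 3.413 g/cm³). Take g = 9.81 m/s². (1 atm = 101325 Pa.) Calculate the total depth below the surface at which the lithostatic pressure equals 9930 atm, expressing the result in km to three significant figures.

Pressure at base of upper layers: 2168×9.81×1860 = 3.956×10^7 Pa = 390.4 atm
Remaining pressure to be supplied by eclogite: 1.006×10^9 − 3.956×10^7 = 9.666×10^8 Pa
Additional depth in eclogite = 9.666×10^8 Pa / (3413 kg/m³ × 9.81 m/s²) = 28870 m
Total depth = 1860 m + 28870 m = 30730 m
= 30.730 km

30.7 km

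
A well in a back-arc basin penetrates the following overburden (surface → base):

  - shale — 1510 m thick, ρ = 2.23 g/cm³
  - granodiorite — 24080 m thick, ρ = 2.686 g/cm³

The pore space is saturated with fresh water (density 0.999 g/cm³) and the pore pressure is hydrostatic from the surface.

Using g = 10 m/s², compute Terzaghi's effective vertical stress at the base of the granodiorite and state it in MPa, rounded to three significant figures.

425 MPa

Overburden (lithostatic) stress σ_v:
shale: 2230 kg/m³ × 10 m/s² × 1510 m = 3.367×10^7 Pa = 33.67 MPa
granodiorite: 2686 kg/m³ × 10 m/s² × 24080 m = 6.468×10^8 Pa = 646.8 MPa
Total = 33.67 + 646.8 = 680.46 MPa
Pore pressure P_p = 999 kg/m³ × 10 m/s² × 25590 m = 2.556×10^8 Pa = 255.6 MPa
Effective stress σ' = σ_v − P_p = 680.5 − 255.6 = 424.82 MPa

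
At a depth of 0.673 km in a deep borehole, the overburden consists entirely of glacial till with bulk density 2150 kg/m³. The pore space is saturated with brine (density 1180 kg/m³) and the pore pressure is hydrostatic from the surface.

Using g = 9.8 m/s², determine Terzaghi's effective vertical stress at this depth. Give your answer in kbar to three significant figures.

Overburden (lithostatic) stress σ_v:
glacial till: 2150 kg/m³ × 9.8 m/s² × 673 m = 1.418×10^7 Pa = 14.18 MPa
Pore pressure P_p = 1180 kg/m³ × 9.8 m/s² × 673 m = 7.783×10^6 Pa = 7.783 MPa
Effective stress σ' = σ_v − P_p = 14.18 − 7.783 = 6.3975 MPa = 0.063975 kbar

0.0640 kbar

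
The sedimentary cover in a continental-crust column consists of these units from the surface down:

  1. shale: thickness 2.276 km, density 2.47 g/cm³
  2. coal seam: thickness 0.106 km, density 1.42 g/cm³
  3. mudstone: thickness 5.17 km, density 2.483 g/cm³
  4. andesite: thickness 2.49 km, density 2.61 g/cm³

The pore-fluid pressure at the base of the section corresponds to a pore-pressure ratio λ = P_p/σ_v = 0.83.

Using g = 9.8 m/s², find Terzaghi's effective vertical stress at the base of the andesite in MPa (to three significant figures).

Overburden (lithostatic) stress σ_v:
shale: 2470 kg/m³ × 9.8 m/s² × 2276 m = 5.509×10^7 Pa = 55.09 MPa
coal seam: 1420 kg/m³ × 9.8 m/s² × 106 m = 1.475×10^6 Pa = 1.475 MPa
mudstone: 2483 kg/m³ × 9.8 m/s² × 5170 m = 1.258×10^8 Pa = 125.8 MPa
andesite: 2610 kg/m³ × 9.8 m/s² × 2490 m = 6.369×10^7 Pa = 63.69 MPa
Total = 55.09 + 1.475 + 125.8 + 63.69 = 246.06 MPa
Pore pressure P_p = λ·σ_v = 0.83 × 246.1 MPa = 204.2 MPa
Effective stress σ' = σ_v − P_p = 246.1 − 204.2 = 41.830 MPa

41.8 MPa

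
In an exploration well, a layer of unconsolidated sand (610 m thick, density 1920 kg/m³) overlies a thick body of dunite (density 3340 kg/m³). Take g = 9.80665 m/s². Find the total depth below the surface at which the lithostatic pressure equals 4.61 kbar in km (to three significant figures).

Pressure at base of upper layers: 1920×9.80665×610 = 1.149×10^7 Pa = 0.1149 kbar
Remaining pressure to be supplied by dunite: 4.610×10^8 − 1.149×10^7 = 4.495×10^8 Pa
Additional depth in dunite = 4.495×10^8 Pa / (3340 kg/m³ × 9.80665 m/s²) = 13724 m
Total depth = 610 m + 13724 m = 14334 m
= 14.334 km

14.3 km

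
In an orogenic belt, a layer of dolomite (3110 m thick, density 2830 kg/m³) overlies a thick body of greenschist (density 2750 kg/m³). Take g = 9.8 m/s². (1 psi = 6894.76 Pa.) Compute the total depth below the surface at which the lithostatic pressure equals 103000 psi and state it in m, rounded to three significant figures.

Pressure at base of upper layers: 2830×9.8×3110 = 8.625×10^7 Pa = 12510 psi
Remaining pressure to be supplied by greenschist: 7.102×10^8 − 8.625×10^7 = 6.239×10^8 Pa
Additional depth in greenschist = 6.239×10^8 Pa / (2750 kg/m³ × 9.8 m/s²) = 23151 m
Total depth = 3110 m + 23151 m = 26261 m

26300 m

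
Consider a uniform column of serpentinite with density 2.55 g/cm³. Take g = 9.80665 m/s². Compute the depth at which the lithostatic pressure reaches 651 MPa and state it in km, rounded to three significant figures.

h = P/(ρg) = 651 MPa / (2550 kg/m³ × 9.80665 m/s²) = 6.510×10^8 Pa / 25007 Pa/m = 26033 m
= 26.033 km

26.0 km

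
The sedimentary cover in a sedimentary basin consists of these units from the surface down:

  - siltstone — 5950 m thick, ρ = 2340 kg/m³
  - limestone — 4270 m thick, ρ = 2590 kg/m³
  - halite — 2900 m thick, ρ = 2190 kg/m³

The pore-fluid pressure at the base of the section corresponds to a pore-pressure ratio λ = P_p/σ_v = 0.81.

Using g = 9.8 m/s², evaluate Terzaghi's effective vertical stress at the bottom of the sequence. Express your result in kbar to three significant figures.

Overburden (lithostatic) stress σ_v:
siltstone: 2340 kg/m³ × 9.8 m/s² × 5950 m = 1.364×10^8 Pa = 136.4 MPa
limestone: 2590 kg/m³ × 9.8 m/s² × 4270 m = 1.084×10^8 Pa = 108.4 MPa
halite: 2190 kg/m³ × 9.8 m/s² × 2900 m = 6.224×10^7 Pa = 62.24 MPa
Total = 136.4 + 108.4 + 62.24 = 307.07 MPa
Pore pressure P_p = λ·σ_v = 0.81 × 307.1 MPa = 248.7 MPa
Effective stress σ' = σ_v − P_p = 307.1 − 248.7 = 58.343 MPa = 0.58343 kbar

0.583 kbar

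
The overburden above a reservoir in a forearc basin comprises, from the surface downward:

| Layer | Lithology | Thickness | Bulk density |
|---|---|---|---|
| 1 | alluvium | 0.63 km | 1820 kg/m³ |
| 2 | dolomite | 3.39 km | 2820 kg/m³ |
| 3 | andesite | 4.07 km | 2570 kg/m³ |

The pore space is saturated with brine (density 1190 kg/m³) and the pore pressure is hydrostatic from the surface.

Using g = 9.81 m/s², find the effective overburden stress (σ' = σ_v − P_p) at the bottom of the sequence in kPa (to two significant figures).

110000 kPa

Overburden (lithostatic) stress σ_v:
alluvium: 1820 kg/m³ × 9.81 m/s² × 630 m = 1.125×10^7 Pa = 11.25 MPa
dolomite: 2820 kg/m³ × 9.81 m/s² × 3390 m = 9.378×10^7 Pa = 93.78 MPa
andesite: 2570 kg/m³ × 9.81 m/s² × 4070 m = 1.026×10^8 Pa = 102.6 MPa
Total = 11.25 + 93.78 + 102.6 = 207.64 MPa
Pore pressure P_p = 1190 kg/m³ × 9.81 m/s² × 8090 m = 9.444×10^7 Pa = 94.44 MPa
Effective stress σ' = σ_v − P_p = 207.6 − 94.44 = 113.20 MPa = 1.1320×10^5 kPa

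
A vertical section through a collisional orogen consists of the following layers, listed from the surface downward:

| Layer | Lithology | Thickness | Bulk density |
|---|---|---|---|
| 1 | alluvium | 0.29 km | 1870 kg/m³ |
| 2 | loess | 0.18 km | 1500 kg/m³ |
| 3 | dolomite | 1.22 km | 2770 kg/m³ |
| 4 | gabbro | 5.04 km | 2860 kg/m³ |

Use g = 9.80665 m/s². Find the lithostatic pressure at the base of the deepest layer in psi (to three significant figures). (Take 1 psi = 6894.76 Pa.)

alluvium: 1870 kg/m³ × 9.80665 m/s² × 290 m = 5.318×10^6 Pa = 771.3 psi
loess: 1500 kg/m³ × 9.80665 m/s² × 180 m = 2.648×10^6 Pa = 384.0 psi
dolomite: 2770 kg/m³ × 9.80665 m/s² × 1220 m = 3.314×10^7 Pa = 4807 psi
gabbro: 2860 kg/m³ × 9.80665 m/s² × 5040 m = 1.414×10^8 Pa = 20502 psi
Total = 771.3 + 384.0 + 4807 + 20502 = 26464 psi

26500 psi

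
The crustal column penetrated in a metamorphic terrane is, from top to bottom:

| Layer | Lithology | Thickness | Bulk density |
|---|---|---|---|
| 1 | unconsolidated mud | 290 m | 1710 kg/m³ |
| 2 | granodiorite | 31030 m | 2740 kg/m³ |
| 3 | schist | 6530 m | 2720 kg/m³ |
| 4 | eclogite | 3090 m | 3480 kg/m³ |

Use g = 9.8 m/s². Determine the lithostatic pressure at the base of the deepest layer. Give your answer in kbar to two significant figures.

unconsolidated mud: 1710 kg/m³ × 9.8 m/s² × 290 m = 4.860×10^6 Pa = 0.04860 kbar
granodiorite: 2740 kg/m³ × 9.8 m/s² × 31030 m = 8.332×10^8 Pa = 8.332 kbar
schist: 2720 kg/m³ × 9.8 m/s² × 6530 m = 1.741×10^8 Pa = 1.741 kbar
eclogite: 3480 kg/m³ × 9.8 m/s² × 3090 m = 1.054×10^8 Pa = 1.054 kbar
Total = 0.04860 + 8.332 + 1.741 + 1.054 = 11.175 kbar

11 kbar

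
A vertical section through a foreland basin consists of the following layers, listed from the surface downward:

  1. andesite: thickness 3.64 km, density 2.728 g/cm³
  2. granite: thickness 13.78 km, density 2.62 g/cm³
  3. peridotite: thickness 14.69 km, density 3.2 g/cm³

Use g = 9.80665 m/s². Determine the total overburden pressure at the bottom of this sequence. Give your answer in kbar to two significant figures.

9.1 kbar

andesite: 2728 kg/m³ × 9.80665 m/s² × 3640 m = 9.738×10^7 Pa = 0.9738 kbar
granite: 2620 kg/m³ × 9.80665 m/s² × 13780 m = 3.541×10^8 Pa = 3.541 kbar
peridotite: 3200 kg/m³ × 9.80665 m/s² × 14690 m = 4.610×10^8 Pa = 4.610 kbar
Total = 0.9738 + 3.541 + 4.610 = 9.1243 kbar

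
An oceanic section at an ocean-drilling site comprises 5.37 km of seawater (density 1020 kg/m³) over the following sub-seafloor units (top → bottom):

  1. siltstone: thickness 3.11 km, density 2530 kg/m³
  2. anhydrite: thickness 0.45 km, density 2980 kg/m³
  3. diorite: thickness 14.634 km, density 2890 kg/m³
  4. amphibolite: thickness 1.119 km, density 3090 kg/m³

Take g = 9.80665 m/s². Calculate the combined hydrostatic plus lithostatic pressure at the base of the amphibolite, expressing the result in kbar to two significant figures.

5.9 kbar

seawater: 1020 kg/m³ × 9.80665 m/s² × 5370 m = 5.371×10^7 Pa = 0.5371 kbar
siltstone: 2530 kg/m³ × 9.80665 m/s² × 3110 m = 7.716×10^7 Pa = 0.7716 kbar
anhydrite: 2980 kg/m³ × 9.80665 m/s² × 450 m = 1.315×10^7 Pa = 0.1315 kbar
diorite: 2890 kg/m³ × 9.80665 m/s² × 14634 m = 4.147×10^8 Pa = 4.147 kbar
amphibolite: 3090 kg/m³ × 9.80665 m/s² × 1119 m = 3.391×10^7 Pa = 0.3391 kbar
Total = 0.5371 + 0.7716 + 0.1315 + 4.147 + 0.3391 = 5.9268 kbar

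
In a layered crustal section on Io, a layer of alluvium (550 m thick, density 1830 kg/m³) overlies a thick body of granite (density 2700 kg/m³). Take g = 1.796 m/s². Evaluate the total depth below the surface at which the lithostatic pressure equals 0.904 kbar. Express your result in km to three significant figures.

Pressure at base of upper layers: 1830×1.796×550 = 1.808×10^6 Pa = 0.01808 kbar
Remaining pressure to be supplied by granite: 9.040×10^7 − 1.808×10^6 = 8.859×10^7 Pa
Additional depth in granite = 8.859×10^7 Pa / (2700 kg/m³ × 1.796 m/s²) = 18269 m
Total depth = 550 m + 18269 m = 18819 m
= 18.819 km

18.8 km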